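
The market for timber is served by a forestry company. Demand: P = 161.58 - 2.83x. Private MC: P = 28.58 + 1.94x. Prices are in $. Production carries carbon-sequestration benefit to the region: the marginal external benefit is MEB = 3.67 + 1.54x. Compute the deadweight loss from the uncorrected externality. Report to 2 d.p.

DWL = $336.29

Market equilibrium (private): 28.58 + 1.94x = 161.58 - 2.83x → x_m = 27.8826.
Social marginal cost = private MC − MEB = 24.91 + 0.40x.
Set SMC = demand: 24.91 + 0.40x = 161.58 - 2.83x → x* = 42.3127.
The welfare-loss triangle has base |x_m − x*| and height MEB(x_m) (the vertical gap between SMC and demand is zero at x* and MEB at x_m).
DWL = ½ × 14.4301 × 46.6092 = 336.2877.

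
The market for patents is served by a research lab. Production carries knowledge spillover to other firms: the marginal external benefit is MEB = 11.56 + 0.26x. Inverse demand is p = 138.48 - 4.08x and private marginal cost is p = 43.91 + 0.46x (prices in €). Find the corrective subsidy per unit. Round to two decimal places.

subsidy = €18.01 per unit

Social marginal cost = private MC − MEB = 32.35 + 0.20x.
Set SMC = demand: 32.35 + 0.20x = 138.48 - 4.08x → x* = 24.7967.
The Pigouvian subsidy equals MEB at x*: 11.56 + 0.26×24.7967 = 18.0071.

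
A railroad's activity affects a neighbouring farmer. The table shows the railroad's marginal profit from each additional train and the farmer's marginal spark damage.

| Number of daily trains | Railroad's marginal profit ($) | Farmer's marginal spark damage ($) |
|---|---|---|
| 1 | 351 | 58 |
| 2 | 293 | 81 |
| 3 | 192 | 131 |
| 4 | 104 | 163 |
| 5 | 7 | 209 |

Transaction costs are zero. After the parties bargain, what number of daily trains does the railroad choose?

Bargaining reaches the level where marginal profit last exceeds marginal spark damage.
That holds through level 3 (192 ≥ 131) but not at 4 (104 < 163).

3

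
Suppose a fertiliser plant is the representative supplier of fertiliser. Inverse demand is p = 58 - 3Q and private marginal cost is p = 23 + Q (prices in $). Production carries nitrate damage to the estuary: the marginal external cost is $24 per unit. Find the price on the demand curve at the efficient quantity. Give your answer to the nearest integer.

Social marginal cost = private MC + MEC = 47 + Q.
Set SMC = demand: 47 + Q = 58 - 3Q → Q* = 2.7500.
Consumer price on the demand curve at Q*: 58 − 3×2.7500 = 49.7500.

P = $50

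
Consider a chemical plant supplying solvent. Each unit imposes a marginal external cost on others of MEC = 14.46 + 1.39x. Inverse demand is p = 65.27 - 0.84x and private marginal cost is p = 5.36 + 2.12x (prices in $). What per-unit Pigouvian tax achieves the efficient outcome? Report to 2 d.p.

Social marginal cost = private MC + MEC = 19.82 + 3.51x.
Set SMC = demand: 19.82 + 3.51x = 65.27 - 0.84x → x* = 10.4483.
The Pigouvian tax equals MEC at x*: 14.46 + 1.39×10.4483 = 28.9831.

tax = $28.98 per unit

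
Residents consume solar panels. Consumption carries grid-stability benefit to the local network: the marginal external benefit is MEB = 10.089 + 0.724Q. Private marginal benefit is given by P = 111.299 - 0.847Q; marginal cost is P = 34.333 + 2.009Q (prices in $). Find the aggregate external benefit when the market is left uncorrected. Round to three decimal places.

Market equilibrium (private): 34.333 + 2.009Q = 111.299 - 0.847Q → Q_m = 26.9489.
Total external benefit = ∫₀^{Q_m} (10.089 + 0.724Q) dQ = 10.089×26.9489 + ½×0.724×26.9489² = 534.7875.

$534.787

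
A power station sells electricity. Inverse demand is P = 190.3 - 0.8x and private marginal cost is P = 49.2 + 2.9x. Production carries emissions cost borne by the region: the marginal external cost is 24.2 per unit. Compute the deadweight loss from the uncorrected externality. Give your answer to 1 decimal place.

Market equilibrium (private): 49.2 + 2.9x = 190.3 - 0.8x → x_m = 38.1351.
Social marginal cost = private MC + MEC = 73.4 + 2.9x.
Set SMC = demand: 73.4 + 2.9x = 190.3 - 0.8x → x* = 31.5946.
The welfare-loss triangle has base |x_m − x*| and height MEC(x_m) (the vertical gap between SMC and demand is zero at x* and MEC at x_m).
DWL = ½ × 6.5405 × 24.2000 = 79.1401.

DWL = 79.1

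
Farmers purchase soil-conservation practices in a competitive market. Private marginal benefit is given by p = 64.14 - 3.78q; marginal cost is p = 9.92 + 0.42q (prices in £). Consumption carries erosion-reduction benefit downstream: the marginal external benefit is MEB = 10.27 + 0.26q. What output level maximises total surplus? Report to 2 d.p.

q* = 16.37

Social marginal benefit = demand + MEB = 74.41 - 3.52q.
Set SMB = MC: 74.41 - 3.52q = 9.92 + 0.42q → q* = 16.3680.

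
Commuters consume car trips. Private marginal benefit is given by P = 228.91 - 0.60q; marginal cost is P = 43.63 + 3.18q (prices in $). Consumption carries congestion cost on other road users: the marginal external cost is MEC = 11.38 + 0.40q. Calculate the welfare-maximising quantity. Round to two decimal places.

q* = 41.60

Social marginal benefit = demand − MEC = 217.53 - q.
Set SMB = MC: 217.53 - q = 43.63 + 3.18q → q* = 41.6029.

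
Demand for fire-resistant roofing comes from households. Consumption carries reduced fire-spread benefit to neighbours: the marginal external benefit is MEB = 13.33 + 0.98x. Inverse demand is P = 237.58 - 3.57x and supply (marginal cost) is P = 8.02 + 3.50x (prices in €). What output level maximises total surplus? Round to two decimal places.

Social marginal benefit = demand + MEB = 250.91 - 2.59x.
Set SMB = MC: 250.91 - 2.59x = 8.02 + 3.50x → x* = 39.8834.

x* = 39.88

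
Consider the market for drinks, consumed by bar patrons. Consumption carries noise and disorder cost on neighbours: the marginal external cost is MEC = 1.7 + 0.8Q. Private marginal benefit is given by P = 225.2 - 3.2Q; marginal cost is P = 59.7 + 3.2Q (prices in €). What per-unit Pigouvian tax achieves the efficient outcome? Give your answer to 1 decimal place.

tax = €19.9 per unit

Social marginal benefit = demand − MEC = 223.5 - 4.0Q.
Set SMB = MC: 223.5 - 4.0Q = 59.7 + 3.2Q → Q* = 22.7500.
The Pigouvian tax equals MEC at Q*: 1.7 + 0.8×22.7500 = 19.9000.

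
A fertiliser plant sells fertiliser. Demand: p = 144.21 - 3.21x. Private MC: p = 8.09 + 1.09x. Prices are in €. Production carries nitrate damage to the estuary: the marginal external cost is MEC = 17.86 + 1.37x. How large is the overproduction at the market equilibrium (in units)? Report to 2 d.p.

Market equilibrium (private): 8.09 + 1.09x = 144.21 - 3.21x → x_m = 31.6558.
Social marginal cost = private MC + MEC = 25.95 + 2.46x.
Set SMC = demand: 25.95 + 2.46x = 144.21 - 3.21x → x* = 20.8571.
Gap = |31.6558 − 20.8571| = 10.7987.

10.80 units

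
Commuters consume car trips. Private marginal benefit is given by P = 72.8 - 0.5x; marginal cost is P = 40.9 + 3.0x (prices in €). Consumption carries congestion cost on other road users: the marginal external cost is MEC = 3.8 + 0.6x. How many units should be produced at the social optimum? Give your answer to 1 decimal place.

Social marginal benefit = demand − MEC = 69.0 - 1.1x.
Set SMB = MC: 69.0 - 1.1x = 40.9 + 3.0x → x* = 6.8537.

x* = 6.9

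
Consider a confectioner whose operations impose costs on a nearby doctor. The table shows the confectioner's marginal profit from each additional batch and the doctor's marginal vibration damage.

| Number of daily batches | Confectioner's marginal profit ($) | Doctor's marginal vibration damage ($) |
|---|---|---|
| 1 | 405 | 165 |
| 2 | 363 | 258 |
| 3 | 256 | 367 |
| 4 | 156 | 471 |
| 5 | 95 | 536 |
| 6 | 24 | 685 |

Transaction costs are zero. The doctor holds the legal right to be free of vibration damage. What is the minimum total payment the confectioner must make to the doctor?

$423

Efficient level: marginal profit ≥ marginal vibration damage through level 2, so k* = 2.
With the doctor holding the right, the confectioner must at least compensate total damage at k*: 165 + 258 = 423.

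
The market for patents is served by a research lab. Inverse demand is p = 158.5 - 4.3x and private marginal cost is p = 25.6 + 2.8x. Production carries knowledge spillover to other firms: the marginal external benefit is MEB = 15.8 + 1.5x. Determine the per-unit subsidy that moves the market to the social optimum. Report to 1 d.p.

Social marginal cost = private MC − MEB = 9.8 + 1.3x.
Set SMC = demand: 9.8 + 1.3x = 158.5 - 4.3x → x* = 26.5536.
The Pigouvian subsidy equals MEB at x*: 15.8 + 1.5×26.5536 = 55.6304.

subsidy = 55.6 per unit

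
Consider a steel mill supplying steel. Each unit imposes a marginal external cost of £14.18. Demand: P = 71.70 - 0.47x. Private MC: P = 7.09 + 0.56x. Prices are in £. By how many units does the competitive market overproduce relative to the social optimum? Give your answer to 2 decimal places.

Market equilibrium (private): 7.09 + 0.56x = 71.70 - 0.47x → x_m = 62.7282.
Social marginal cost = private MC + MEC = 21.27 + 0.56x.
Set SMC = demand: 21.27 + 0.56x = 71.70 - 0.47x → x* = 48.9612.
Gap = |62.7282 − 48.9612| = 13.7670.

13.77 units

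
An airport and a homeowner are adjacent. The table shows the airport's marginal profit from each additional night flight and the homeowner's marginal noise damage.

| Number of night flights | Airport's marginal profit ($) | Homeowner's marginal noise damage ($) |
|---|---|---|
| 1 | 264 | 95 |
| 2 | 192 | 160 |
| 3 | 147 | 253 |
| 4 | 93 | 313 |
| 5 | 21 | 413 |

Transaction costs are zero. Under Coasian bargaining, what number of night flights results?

Bargaining reaches the level where marginal profit last exceeds marginal noise damage.
That holds through level 2 (192 ≥ 160) but not at 3 (147 < 253).

2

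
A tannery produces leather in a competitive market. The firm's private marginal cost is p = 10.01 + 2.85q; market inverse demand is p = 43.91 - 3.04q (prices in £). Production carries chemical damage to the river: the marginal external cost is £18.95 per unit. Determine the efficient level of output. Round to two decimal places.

q* = 2.54

Social marginal cost = private MC + MEC = 28.96 + 2.85q.
Set SMC = demand: 28.96 + 2.85q = 43.91 - 3.04q → q* = 2.5382.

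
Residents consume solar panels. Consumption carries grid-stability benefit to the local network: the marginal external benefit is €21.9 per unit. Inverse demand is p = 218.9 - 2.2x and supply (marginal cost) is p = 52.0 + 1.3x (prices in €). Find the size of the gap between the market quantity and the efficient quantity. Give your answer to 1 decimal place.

6.3 units

Market equilibrium (private): 52.0 + 1.3x = 218.9 - 2.2x → x_m = 47.6857.
Social marginal benefit = demand + MEB = 240.8 - 2.2x.
Set SMB = MC: 240.8 - 2.2x = 52.0 + 1.3x → x* = 53.9429.
Gap = |47.6857 − 53.9429| = 6.2572.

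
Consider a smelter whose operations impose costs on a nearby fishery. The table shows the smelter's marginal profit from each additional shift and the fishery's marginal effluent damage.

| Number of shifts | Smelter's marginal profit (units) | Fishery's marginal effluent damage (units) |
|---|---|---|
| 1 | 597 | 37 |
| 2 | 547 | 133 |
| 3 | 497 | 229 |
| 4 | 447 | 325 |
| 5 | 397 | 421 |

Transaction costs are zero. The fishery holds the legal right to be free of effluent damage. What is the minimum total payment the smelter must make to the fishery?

Efficient level: marginal profit ≥ marginal effluent damage through level 4, so k* = 4.
With the fishery holding the right, the smelter must at least compensate total damage at k*: 37 + 133 + 229 + 325 = 724.

724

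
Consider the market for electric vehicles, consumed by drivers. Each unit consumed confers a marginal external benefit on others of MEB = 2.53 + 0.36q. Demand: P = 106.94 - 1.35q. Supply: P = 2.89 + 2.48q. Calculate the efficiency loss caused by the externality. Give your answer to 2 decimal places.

DWL = 21.84

Market equilibrium (private): 2.89 + 2.48q = 106.94 - 1.35q → q_m = 27.1671.
Social marginal benefit = demand + MEB = 109.47 - 0.99q.
Set SMB = MC: 109.47 - 0.99q = 2.89 + 2.48q → q* = 30.7147.
The welfare-loss triangle has base |q_m − q*| and height MEB(q_m) (the vertical gap between SMB and MC is zero at q* and MEB at q_m).
DWL = ½ × 3.5476 × 12.3102 = 21.8358.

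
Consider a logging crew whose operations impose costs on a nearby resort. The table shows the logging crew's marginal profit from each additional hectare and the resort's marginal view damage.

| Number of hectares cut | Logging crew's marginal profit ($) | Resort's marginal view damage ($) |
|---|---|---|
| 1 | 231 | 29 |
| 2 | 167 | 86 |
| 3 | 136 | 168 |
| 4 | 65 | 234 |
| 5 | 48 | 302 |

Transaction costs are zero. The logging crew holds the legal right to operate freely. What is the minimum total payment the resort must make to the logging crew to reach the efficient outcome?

$249

Left alone the logging crew would choose level 5 (marginal profit stays positive).
Efficient level: k* = 2 (marginal profit ≥ marginal view damage through 2).
The resort must at least cover the logging crew's forgone profit from cutting 5→2: 136 + 65 + 48 = 249.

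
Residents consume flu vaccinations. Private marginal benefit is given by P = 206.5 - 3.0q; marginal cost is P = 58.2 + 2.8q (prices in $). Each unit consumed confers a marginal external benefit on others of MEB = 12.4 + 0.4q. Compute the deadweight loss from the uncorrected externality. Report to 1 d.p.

Market equilibrium (private): 58.2 + 2.8q = 206.5 - 3.0q → q_m = 25.5690.
Social marginal benefit = demand + MEB = 218.9 - 2.6q.
Set SMB = MC: 218.9 - 2.6q = 58.2 + 2.8q → q* = 29.7593.
Between q* and q_m the wedge SMB − MC runs linearly from 0 to MEB(q_m), so the loss is a triangle.
DWL = ½ × 4.1903 × 22.6276 = 47.4082.

DWL = $47.4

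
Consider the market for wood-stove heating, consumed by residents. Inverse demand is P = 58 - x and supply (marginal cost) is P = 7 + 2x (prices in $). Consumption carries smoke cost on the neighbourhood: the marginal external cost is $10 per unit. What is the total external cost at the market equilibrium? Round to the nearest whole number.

Market equilibrium (private): 7 + 2x = 58 - x → x_m = 17.0000.
Total external cost = MEC × x_m = 10 × 17.0000 = 170.0000.

$170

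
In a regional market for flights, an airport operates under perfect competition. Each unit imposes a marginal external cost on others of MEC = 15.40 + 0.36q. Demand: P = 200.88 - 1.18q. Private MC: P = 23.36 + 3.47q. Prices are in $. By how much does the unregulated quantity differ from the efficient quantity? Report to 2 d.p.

5.82 units

Market equilibrium (private): 23.36 + 3.47q = 200.88 - 1.18q → q_m = 38.1763.
Social marginal cost = private MC + MEC = 38.76 + 3.83q.
Set SMC = demand: 38.76 + 3.83q = 200.88 - 1.18q → q* = 32.3593.
Gap = |38.1763 − 32.3593| = 5.8170.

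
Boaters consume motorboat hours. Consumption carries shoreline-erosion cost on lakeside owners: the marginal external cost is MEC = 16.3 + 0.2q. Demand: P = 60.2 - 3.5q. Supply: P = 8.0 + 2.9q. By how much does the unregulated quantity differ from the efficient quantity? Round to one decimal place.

Market equilibrium (private): 8.0 + 2.9q = 60.2 - 3.5q → q_m = 8.1563.
Social marginal benefit = demand − MEC = 43.9 - 3.7q.
Set SMB = MC: 43.9 - 3.7q = 8.0 + 2.9q → q* = 5.4394.
Gap = |8.1563 − 5.4394| = 2.7169.

2.7 units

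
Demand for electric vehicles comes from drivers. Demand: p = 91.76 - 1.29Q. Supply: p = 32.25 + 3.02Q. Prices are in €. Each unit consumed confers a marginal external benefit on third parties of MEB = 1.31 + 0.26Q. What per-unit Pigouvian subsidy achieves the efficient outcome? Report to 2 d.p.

Social marginal benefit = demand + MEB = 93.07 - 1.03Q.
Set SMB = MC: 93.07 - 1.03Q = 32.25 + 3.02Q → Q* = 15.0173.
The Pigouvian subsidy equals MEB at Q*: 1.31 + 0.26×15.0173 = 5.2145.

subsidy = €5.21 per unit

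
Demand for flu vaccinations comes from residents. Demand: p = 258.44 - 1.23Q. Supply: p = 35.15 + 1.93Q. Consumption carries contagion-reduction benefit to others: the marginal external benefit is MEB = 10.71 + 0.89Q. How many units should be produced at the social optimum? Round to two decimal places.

Q* = 103.08

Social marginal benefit = demand + MEB = 269.15 - 0.34Q.
Set SMB = MC: 269.15 - 0.34Q = 35.15 + 1.93Q → Q* = 103.0837.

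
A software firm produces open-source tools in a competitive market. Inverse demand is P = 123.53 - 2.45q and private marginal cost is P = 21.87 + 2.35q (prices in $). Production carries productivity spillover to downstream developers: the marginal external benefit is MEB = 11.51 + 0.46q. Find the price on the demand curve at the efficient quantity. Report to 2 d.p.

P = $59.64

Social marginal cost = private MC − MEB = 10.36 + 1.89q.
Set SMC = demand: 10.36 + 1.89q = 123.53 - 2.45q → q* = 26.0760.
Consumer price on the demand curve at q*: 123.53 − 2.45×26.0760 = 59.6438.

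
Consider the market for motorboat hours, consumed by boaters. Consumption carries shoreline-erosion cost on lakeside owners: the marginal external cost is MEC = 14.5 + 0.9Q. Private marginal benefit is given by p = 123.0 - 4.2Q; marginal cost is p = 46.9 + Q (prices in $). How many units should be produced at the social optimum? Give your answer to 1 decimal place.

Q* = 10.1

Social marginal benefit = demand − MEC = 108.5 - 5.1Q.
Set SMB = MC: 108.5 - 5.1Q = 46.9 + Q → Q* = 10.0984.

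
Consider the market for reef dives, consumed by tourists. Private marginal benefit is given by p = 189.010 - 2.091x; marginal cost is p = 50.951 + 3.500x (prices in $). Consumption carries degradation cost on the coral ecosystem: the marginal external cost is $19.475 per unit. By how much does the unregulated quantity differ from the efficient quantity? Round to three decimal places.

3.483 units

Market equilibrium (private): 50.951 + 3.500x = 189.010 - 2.091x → x_m = 24.6931.
Social marginal benefit = demand − MEC = 169.535 - 2.091x.
Set SMB = MC: 169.535 - 2.091x = 50.951 + 3.500x → x* = 21.2098.
Gap = |24.6931 − 21.2098| = 3.4833.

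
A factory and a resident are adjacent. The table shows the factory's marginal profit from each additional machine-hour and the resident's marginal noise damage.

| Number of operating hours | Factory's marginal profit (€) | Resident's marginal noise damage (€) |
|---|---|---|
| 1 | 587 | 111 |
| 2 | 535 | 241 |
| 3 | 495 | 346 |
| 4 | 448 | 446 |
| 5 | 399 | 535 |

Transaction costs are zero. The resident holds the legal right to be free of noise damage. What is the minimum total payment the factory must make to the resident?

Efficient level: marginal profit ≥ marginal noise damage through level 4, so k* = 4.
With the resident holding the right, the factory must at least compensate total damage at k*: 111 + 241 + 346 + 446 = 1144.

€1144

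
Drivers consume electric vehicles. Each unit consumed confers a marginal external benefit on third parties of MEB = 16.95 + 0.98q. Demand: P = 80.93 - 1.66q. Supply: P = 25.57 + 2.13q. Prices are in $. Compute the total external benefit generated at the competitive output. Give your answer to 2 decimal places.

$352.13

Market equilibrium (private): 25.57 + 2.13q = 80.93 - 1.66q → q_m = 14.6069.
Total external benefit = ∫₀^{q_m} (16.95 + 0.98q) dq = 16.95×14.6069 + ½×0.98×14.6069² = 352.1341.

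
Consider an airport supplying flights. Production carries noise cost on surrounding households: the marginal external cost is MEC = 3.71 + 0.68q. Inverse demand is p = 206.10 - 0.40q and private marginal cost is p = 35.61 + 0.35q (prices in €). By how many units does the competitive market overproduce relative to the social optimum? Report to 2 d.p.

Market equilibrium (private): 35.61 + 0.35q = 206.10 - 0.40q → q_m = 227.3200.
Social marginal cost = private MC + MEC = 39.32 + 1.03q.
Set SMC = demand: 39.32 + 1.03q = 206.10 - 0.40q → q* = 116.6294.
Gap = |227.3200 − 116.6294| = 110.6906.

110.69 units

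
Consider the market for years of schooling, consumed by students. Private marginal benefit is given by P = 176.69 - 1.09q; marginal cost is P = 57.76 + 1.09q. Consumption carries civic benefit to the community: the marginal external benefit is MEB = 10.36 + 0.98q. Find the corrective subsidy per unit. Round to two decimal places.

subsidy = 115.95 per unit

Social marginal benefit = demand + MEB = 187.05 - 0.11q.
Set SMB = MC: 187.05 - 0.11q = 57.76 + 1.09q → q* = 107.7417.
The Pigouvian subsidy equals MEB at q*: 10.36 + 0.98×107.7417 = 115.9469.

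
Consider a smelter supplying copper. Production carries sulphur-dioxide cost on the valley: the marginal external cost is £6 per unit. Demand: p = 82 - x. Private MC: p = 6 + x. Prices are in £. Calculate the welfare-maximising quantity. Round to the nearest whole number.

Social marginal cost = private MC + MEC = 12 + x.
Set SMC = demand: 12 + x = 82 - x → x* = 35.0000.

x* = 35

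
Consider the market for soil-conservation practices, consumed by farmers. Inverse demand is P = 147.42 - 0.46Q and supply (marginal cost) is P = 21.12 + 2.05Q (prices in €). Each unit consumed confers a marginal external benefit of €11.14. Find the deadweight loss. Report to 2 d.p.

DWL = €24.72

Market equilibrium (private): 21.12 + 2.05Q = 147.42 - 0.46Q → Q_m = 50.3187.
Social marginal benefit = demand + MEB = 158.56 - 0.46Q.
Set SMB = MC: 158.56 - 0.46Q = 21.12 + 2.05Q → Q* = 54.7570.
The welfare-loss triangle has base |Q_m − Q*| and height MEB(Q_m) (the vertical gap between SMB and MC is zero at Q* and MEB at Q_m).
DWL = ½ × 4.4383 × 11.1400 = 24.7213.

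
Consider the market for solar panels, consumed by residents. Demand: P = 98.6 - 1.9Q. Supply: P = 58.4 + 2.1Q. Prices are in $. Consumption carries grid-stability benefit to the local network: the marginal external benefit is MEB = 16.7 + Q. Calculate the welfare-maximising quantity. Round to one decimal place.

Social marginal benefit = demand + MEB = 115.3 - 0.9Q.
Set SMB = MC: 115.3 - 0.9Q = 58.4 + 2.1Q → Q* = 18.9667.

Q* = 19.0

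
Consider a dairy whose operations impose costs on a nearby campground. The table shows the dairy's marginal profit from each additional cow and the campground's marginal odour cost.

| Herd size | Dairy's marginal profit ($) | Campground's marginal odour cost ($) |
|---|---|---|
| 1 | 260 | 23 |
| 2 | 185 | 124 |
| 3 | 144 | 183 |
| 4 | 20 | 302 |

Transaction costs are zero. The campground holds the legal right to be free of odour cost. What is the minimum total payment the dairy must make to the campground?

Efficient level: marginal profit ≥ marginal odour cost through level 2, so k* = 2.
With the campground holding the right, the dairy must at least compensate total damage at k*: 23 + 124 = 147.

$147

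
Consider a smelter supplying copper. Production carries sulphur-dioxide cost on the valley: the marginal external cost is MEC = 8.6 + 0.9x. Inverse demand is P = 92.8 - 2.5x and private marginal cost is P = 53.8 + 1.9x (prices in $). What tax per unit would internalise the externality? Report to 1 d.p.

tax = $13.8 per unit

Social marginal cost = private MC + MEC = 62.4 + 2.8x.
Set SMC = demand: 62.4 + 2.8x = 92.8 - 2.5x → x* = 5.7358.
The Pigouvian tax equals MEC at x*: 8.6 + 0.9×5.7358 = 13.7622.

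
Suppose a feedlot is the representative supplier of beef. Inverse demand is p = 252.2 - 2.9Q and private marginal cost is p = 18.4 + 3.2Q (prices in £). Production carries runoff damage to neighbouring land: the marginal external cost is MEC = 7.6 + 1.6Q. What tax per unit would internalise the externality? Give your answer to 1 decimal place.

Social marginal cost = private MC + MEC = 26.0 + 4.8Q.
Set SMC = demand: 26.0 + 4.8Q = 252.2 - 2.9Q → Q* = 29.3766.
The Pigouvian tax equals MEC at Q*: 7.6 + 1.6×29.3766 = 54.6026.

tax = £54.6 per unit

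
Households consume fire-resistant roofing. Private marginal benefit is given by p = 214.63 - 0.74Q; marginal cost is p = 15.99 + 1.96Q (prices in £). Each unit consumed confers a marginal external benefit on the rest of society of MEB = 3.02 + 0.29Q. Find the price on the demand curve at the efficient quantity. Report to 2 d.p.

Social marginal benefit = demand + MEB = 217.65 - 0.45Q.
Set SMB = MC: 217.65 - 0.45Q = 15.99 + 1.96Q → Q* = 83.6763.
Consumer price on the demand curve at Q*: 214.63 − 0.74×83.6763 = 152.7095.

P = £152.71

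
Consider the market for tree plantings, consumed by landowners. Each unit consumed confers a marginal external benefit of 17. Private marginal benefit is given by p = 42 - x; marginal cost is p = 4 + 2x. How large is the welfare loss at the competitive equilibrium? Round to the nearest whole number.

DWL = 48

Market equilibrium (private): 4 + 2x = 42 - x → x_m = 12.6667.
Social marginal benefit = demand + MEB = 59 - x.
Set SMB = MC: 59 - x = 4 + 2x → x* = 18.3333.
The loss is the area between SMB and MC from x* to x_m; with linear curves that's a triangle of height MEB(x_m).
DWL = ½ × 5.6666 × 17.0000 = 48.1661.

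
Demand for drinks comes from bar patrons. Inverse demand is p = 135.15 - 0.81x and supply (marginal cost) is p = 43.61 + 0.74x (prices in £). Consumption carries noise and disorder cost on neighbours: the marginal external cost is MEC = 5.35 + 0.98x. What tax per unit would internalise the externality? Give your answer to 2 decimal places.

tax = £38.74 per unit

Social marginal benefit = demand − MEC = 129.80 - 1.79x.
Set SMB = MC: 129.80 - 1.79x = 43.61 + 0.74x → x* = 34.0672.
The Pigouvian tax equals MEC at x*: 5.35 + 0.98×34.0672 = 38.7359.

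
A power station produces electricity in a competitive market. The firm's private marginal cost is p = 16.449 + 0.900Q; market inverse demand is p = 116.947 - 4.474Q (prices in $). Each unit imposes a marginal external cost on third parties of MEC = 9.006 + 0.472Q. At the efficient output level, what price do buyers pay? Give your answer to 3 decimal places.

P = $46.927

Social marginal cost = private MC + MEC = 25.455 + 1.372Q.
Set SMC = demand: 25.455 + 1.372Q = 116.947 - 4.474Q → Q* = 15.6504.
Consumer price on the demand curve at Q*: 116.947 − 4.474×15.6504 = 46.9271.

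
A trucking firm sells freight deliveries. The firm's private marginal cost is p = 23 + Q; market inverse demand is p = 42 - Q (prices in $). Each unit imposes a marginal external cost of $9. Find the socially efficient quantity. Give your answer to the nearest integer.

Social marginal cost = private MC + MEC = 32 + Q.
Set SMC = demand: 32 + Q = 42 - Q → Q* = 5.0000.

Q* = 5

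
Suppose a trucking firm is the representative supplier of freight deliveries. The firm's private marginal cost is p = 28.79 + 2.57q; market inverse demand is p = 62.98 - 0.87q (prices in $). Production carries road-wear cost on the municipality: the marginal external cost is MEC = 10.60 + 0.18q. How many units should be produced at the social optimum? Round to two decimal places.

Social marginal cost = private MC + MEC = 39.39 + 2.75q.
Set SMC = demand: 39.39 + 2.75q = 62.98 - 0.87q → q* = 6.5166.

q* = 6.52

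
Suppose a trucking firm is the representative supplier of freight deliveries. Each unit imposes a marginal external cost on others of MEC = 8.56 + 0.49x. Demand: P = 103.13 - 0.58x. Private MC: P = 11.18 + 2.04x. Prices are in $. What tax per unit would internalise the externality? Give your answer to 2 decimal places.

Social marginal cost = private MC + MEC = 19.74 + 2.53x.
Set SMC = demand: 19.74 + 2.53x = 103.13 - 0.58x → x* = 26.8135.
The Pigouvian tax equals MEC at x*: 8.56 + 0.49×26.8135 = 21.6986.

tax = $21.70 per unit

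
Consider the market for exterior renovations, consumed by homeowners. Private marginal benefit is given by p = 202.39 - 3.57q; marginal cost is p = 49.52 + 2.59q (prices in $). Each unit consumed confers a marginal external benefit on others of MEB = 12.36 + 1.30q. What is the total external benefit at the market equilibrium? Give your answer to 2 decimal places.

Market equilibrium (private): 49.52 + 2.59q = 202.39 - 3.57q → q_m = 24.8166.
Total external benefit = ∫₀^{q_m} (12.36 + 1.30q) dq = 12.36×24.8166 + ½×1.30×24.8166² = 707.0445.

$707.04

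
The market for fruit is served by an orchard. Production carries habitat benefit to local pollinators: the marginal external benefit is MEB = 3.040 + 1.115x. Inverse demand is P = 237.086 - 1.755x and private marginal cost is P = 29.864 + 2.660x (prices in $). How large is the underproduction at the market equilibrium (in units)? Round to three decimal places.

Market equilibrium (private): 29.864 + 2.660x = 237.086 - 1.755x → x_m = 46.9359.
Social marginal cost = private MC − MEB = 26.824 + 1.545x.
Set SMC = demand: 26.824 + 1.545x = 237.086 - 1.755x → x* = 63.7158.
Gap = |46.9359 − 63.7158| = 16.7799.

16.780 units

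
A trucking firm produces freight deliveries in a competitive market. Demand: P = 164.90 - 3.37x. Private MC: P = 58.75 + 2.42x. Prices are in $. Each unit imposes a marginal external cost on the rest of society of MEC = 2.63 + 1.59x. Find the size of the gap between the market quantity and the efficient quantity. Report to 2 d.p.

Market equilibrium (private): 58.75 + 2.42x = 164.90 - 3.37x → x_m = 18.3333.
Social marginal cost = private MC + MEC = 61.38 + 4.01x.
Set SMC = demand: 61.38 + 4.01x = 164.90 - 3.37x → x* = 14.0271.
Gap = |18.3333 − 14.0271| = 4.3062.

4.31 units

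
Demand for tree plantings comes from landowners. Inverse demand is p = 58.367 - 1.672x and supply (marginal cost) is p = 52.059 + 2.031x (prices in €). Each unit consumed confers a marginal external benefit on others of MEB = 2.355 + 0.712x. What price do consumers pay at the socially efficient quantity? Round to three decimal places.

Social marginal benefit = demand + MEB = 60.722 - 0.960x.
Set SMB = MC: 60.722 - 0.960x = 52.059 + 2.031x → x* = 2.8964.
Consumer price on the demand curve at x*: 58.367 − 1.672×2.8964 = 53.5242.

P = €53.524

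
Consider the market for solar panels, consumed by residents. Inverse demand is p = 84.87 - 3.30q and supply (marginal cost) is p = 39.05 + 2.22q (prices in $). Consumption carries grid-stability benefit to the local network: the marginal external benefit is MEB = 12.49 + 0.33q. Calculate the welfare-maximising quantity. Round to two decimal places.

Social marginal benefit = demand + MEB = 97.36 - 2.97q.
Set SMB = MC: 97.36 - 2.97q = 39.05 + 2.22q → q* = 11.2351.

q* = 11.24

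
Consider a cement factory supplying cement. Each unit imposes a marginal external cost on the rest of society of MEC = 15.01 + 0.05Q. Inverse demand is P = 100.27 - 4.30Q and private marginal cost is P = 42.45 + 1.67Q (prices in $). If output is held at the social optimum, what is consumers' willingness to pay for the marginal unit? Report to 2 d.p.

Social marginal cost = private MC + MEC = 57.46 + 1.72Q.
Set SMC = demand: 57.46 + 1.72Q = 100.27 - 4.30Q → Q* = 7.1113.
Consumer price on the demand curve at Q*: 100.27 − 4.30×7.1113 = 69.6914.

P = $69.69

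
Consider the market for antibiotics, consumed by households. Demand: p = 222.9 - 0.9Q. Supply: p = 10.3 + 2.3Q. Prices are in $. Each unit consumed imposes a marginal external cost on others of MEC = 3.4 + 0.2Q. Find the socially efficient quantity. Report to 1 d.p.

Social marginal benefit = demand − MEC = 219.5 - 1.1Q.
Set SMB = MC: 219.5 - 1.1Q = 10.3 + 2.3Q → Q* = 61.5294.

Q* = 61.5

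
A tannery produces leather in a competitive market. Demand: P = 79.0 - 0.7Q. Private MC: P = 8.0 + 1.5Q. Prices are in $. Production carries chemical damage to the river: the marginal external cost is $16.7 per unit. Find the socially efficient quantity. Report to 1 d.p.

Social marginal cost = private MC + MEC = 24.7 + 1.5Q.
Set SMC = demand: 24.7 + 1.5Q = 79.0 - 0.7Q → Q* = 24.6818.

Q* = 24.7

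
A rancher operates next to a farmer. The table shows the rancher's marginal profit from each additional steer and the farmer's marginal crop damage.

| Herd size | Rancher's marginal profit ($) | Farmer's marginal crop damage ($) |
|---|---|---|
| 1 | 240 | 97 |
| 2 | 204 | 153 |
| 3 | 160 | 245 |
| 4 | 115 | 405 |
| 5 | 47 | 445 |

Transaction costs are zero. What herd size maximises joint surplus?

Bargaining reaches the level where marginal profit last exceeds marginal crop damage.
That holds through level 2 (204 ≥ 153) but not at 3 (160 < 245).

2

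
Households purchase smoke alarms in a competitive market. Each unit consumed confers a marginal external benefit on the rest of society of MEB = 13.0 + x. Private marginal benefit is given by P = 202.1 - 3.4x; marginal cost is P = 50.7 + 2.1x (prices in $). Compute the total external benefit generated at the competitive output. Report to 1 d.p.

$736.7

Market equilibrium (private): 50.7 + 2.1x = 202.1 - 3.4x → x_m = 27.5273.
Total external benefit = ∫₀^{x_m} (13.0 + 1.0x) dx = 13.0×27.5273 + ½×1.0×27.5273² = 736.7310.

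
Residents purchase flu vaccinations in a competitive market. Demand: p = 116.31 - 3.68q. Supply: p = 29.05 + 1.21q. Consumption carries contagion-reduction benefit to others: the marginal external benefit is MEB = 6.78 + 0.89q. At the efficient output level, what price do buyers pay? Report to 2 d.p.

Social marginal benefit = demand + MEB = 123.09 - 2.79q.
Set SMB = MC: 123.09 - 2.79q = 29.05 + 1.21q → q* = 23.5100.
Consumer price on the demand curve at q*: 116.31 − 3.68×23.5100 = 29.7932.

P = 29.79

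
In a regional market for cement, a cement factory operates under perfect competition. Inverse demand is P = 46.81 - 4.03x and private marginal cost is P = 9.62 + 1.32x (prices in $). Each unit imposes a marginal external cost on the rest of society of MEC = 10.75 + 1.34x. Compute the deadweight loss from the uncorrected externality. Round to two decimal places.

DWL = $30.09

Market equilibrium (private): 9.62 + 1.32x = 46.81 - 4.03x → x_m = 6.9514.
Social marginal cost = private MC + MEC = 20.37 + 2.66x.
Set SMC = demand: 20.37 + 2.66x = 46.81 - 4.03x → x* = 3.9522.
Height of the DWL triangle at x_m is SMC(x_m) − demand(x_m) = MEC(x_m) = 20.0649.
DWL = ½ × 2.9992 × 20.0649 = 30.0893.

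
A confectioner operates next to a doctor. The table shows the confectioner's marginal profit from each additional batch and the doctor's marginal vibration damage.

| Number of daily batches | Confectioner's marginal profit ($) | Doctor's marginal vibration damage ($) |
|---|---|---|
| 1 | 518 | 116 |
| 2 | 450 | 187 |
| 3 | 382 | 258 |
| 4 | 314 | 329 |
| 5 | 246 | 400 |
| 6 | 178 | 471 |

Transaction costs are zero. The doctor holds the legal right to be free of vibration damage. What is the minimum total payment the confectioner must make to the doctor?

$561

Efficient level: marginal profit ≥ marginal vibration damage through level 3, so k* = 3.
With the doctor holding the right, the confectioner must at least compensate total damage at k*: 116 + 187 + 258 = 561.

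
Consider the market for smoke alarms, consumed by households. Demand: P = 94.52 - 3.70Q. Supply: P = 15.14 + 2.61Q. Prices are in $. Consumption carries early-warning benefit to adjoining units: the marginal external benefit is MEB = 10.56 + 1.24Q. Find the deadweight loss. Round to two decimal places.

Market equilibrium (private): 15.14 + 2.61Q = 94.52 - 3.70Q → Q_m = 12.5800.
Social marginal benefit = demand + MEB = 105.08 - 2.46Q.
Set SMB = MC: 105.08 - 2.46Q = 15.14 + 2.61Q → Q* = 17.7396.
Between Q* and Q_m the wedge SMB − MC runs linearly from 0 to MEB(Q_m), so the loss is a triangle.
DWL = ½ × 5.1596 × 26.1592 = 67.4855.

DWL = $67.49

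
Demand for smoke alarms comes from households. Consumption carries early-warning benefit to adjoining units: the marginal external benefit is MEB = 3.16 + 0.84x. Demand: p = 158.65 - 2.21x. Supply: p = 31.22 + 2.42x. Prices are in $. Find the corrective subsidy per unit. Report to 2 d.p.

Social marginal benefit = demand + MEB = 161.81 - 1.37x.
Set SMB = MC: 161.81 - 1.37x = 31.22 + 2.42x → x* = 34.4565.
The Pigouvian subsidy equals MEB at x*: 3.16 + 0.84×34.4565 = 32.1035.

subsidy = $32.10 per unit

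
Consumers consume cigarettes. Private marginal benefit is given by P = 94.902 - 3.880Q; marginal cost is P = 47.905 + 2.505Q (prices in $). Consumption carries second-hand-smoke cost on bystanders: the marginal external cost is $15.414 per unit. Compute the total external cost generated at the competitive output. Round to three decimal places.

$113.455

Market equilibrium (private): 47.905 + 2.505Q = 94.902 - 3.880Q → Q_m = 7.3605.
Total external cost = MEC × Q_m = 15.414 × 7.3605 = 113.4547.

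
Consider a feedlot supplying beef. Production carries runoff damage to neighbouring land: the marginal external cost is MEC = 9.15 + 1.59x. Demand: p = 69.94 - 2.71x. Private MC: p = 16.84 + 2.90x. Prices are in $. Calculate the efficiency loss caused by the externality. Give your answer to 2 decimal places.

DWL = $40.67

Market equilibrium (private): 16.84 + 2.90x = 69.94 - 2.71x → x_m = 9.4652.
Social marginal cost = private MC + MEC = 25.99 + 4.49x.
Set SMC = demand: 25.99 + 4.49x = 69.94 - 2.71x → x* = 6.1042.
Between x* and x_m the wedge SMC − demand runs linearly from 0 to MEC(x_m), so the loss is a triangle.
DWL = ½ × 3.3610 × 24.1997 = 40.6676.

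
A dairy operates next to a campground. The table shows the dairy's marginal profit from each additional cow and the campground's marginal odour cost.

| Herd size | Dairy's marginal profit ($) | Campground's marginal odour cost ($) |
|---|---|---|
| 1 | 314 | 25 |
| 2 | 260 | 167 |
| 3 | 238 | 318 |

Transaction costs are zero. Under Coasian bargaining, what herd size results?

2

Bargaining reaches the level where marginal profit last exceeds marginal odour cost.
That holds through level 2 (260 ≥ 167) but not at 3 (238 < 318).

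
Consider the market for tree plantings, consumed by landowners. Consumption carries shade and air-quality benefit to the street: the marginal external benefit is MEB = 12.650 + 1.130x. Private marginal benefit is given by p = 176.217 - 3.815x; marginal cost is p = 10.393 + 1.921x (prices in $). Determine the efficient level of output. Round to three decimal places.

x* = 38.748

Social marginal benefit = demand + MEB = 188.867 - 2.685x.
Set SMB = MC: 188.867 - 2.685x = 10.393 + 1.921x → x* = 38.7482.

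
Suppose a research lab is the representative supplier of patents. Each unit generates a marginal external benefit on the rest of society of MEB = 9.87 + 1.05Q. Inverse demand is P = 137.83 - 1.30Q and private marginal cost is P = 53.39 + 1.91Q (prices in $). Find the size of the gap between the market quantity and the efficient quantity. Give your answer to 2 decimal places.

17.36 units

Market equilibrium (private): 53.39 + 1.91Q = 137.83 - 1.30Q → Q_m = 26.3053.
Social marginal cost = private MC − MEB = 43.52 + 0.86Q.
Set SMC = demand: 43.52 + 0.86Q = 137.83 - 1.30Q → Q* = 43.6620.
Gap = |26.3053 − 43.6620| = 17.3567.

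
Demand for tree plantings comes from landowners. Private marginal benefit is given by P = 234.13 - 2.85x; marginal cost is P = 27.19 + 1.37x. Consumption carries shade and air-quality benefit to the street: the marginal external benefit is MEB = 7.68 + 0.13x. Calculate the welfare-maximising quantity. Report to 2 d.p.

Social marginal benefit = demand + MEB = 241.81 - 2.72x.
Set SMB = MC: 241.81 - 2.72x = 27.19 + 1.37x → x* = 52.4743.

x* = 52.47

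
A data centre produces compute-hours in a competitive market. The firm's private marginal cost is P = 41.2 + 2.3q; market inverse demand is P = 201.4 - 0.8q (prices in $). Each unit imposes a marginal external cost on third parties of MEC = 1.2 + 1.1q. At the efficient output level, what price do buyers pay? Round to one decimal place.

P = $171.1

Social marginal cost = private MC + MEC = 42.4 + 3.4q.
Set SMC = demand: 42.4 + 3.4q = 201.4 - 0.8q → q* = 37.8571.
Consumer price on the demand curve at q*: 201.4 − 0.8×37.8571 = 171.1143.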